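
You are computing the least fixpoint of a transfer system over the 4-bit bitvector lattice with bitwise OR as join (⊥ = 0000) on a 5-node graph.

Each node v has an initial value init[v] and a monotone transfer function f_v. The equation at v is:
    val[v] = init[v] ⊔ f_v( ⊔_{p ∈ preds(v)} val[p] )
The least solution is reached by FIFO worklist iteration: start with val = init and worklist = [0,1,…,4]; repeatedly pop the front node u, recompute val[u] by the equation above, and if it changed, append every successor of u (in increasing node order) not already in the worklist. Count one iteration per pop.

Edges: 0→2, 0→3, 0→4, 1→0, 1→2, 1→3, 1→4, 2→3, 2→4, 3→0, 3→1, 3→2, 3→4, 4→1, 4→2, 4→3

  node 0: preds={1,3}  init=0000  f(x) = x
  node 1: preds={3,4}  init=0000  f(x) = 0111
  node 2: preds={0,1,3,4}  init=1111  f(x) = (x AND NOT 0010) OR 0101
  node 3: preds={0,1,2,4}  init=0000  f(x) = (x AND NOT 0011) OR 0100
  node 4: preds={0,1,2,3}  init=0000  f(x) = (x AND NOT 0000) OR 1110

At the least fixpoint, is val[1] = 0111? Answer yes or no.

yes

Worklist (10 pops):
  #1 pop 0: in=0000 → 0000 (no change)
  #2 pop 1: in=0000 → 0111 (was 0000); enqueue [0]
  #3 pop 2: in=0111 → 1111 (no change)
  #4 pop 3: in=1111 → 1100 (was 0000); enqueue [1,2]
  #5 pop 4: in=1111 → 1111 (was 0000); enqueue [3]
  #6 pop 0: in=1111 → 1111 (was 0000); enqueue [4]
  #7 pop 1: in=1111 → 0111 (no change)
  #8 pop 2: in=1111 → 1111 (no change)
  #9 pop 3: in=1111 → 1100 (no change)
  #10 pop 4: in=1111 → 1111 (no change)

Fixpoint:
  val[0] = 1111
  val[1] = 0111
  val[2] = 1111
  val[3] = 1100
  val[4] = 1111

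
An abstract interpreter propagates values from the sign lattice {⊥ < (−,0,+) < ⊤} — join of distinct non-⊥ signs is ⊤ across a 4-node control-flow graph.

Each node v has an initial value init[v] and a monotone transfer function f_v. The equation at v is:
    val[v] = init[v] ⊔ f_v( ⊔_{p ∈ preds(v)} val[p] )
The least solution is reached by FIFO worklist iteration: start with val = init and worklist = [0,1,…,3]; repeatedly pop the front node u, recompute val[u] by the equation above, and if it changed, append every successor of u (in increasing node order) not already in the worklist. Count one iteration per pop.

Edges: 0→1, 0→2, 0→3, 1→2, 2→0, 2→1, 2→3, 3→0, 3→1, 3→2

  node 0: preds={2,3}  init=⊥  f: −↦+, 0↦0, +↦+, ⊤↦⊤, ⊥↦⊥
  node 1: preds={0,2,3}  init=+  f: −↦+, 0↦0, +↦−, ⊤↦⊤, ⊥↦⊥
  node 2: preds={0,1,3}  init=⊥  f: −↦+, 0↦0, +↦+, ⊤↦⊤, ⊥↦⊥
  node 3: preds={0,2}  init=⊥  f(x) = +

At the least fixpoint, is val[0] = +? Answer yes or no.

no

Iteration log — 12 steps:
  step 1. node 0  ⊔preds=⊥  new=⊥  stable
  step 2. node 1  ⊔preds=⊥  new=+  stable
  step 3. node 2  ⊔preds=+  new=+  old=⊥  +wl: 0,1
  step 4. node 3  ⊔preds=+  new=+  old=⊥  +wl: 2
  step 5. node 0  ⊔preds=+  new=+  old=⊥  +wl: 3
  step 6. node 1  ⊔preds=+  new=⊤  old=+  +wl: 
  step 7. node 2  ⊔preds=⊤  new=⊤  old=+  +wl: 0,1
  step 8. node 3  ⊔preds=⊤  new=+  stable
  step 9. node 0  ⊔preds=⊤  new=⊤  old=+  +wl: 2,3
  step 10. node 1  ⊔preds=⊤  new=⊤  stable
  step 11. node 2  ⊔preds=⊤  new=⊤  stable
  step 12. node 3  ⊔preds=⊤  new=+  stable

Least fixpoint reached:
  node 0: ⊤
  node 1: ⊤
  node 2: ⊤
  node 3: +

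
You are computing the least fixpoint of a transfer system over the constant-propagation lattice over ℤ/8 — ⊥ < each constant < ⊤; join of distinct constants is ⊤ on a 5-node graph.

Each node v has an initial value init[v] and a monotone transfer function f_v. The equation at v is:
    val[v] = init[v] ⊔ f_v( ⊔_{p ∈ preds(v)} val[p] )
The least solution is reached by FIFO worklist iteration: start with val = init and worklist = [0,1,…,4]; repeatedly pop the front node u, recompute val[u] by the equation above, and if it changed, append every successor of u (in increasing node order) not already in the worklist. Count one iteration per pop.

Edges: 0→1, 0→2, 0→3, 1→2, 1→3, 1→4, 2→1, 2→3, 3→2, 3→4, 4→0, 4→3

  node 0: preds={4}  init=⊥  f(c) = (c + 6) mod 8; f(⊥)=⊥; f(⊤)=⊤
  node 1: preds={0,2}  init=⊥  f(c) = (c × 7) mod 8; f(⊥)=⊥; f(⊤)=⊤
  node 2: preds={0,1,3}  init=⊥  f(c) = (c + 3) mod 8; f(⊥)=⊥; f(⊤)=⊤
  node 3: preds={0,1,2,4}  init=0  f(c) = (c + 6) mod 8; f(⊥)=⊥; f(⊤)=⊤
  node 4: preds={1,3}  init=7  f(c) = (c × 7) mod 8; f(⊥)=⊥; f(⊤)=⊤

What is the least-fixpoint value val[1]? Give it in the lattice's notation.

Iteration log — 12 steps:
  step 1. node 0  ⊔preds=7  new=5  old=⊥  +wl: 
  step 2. node 1  ⊔preds=5  new=3  old=⊥  +wl: 
  step 3. node 2  ⊔preds=⊤  new=⊤  old=⊥  +wl: 1
  step 4. node 3  ⊔preds=⊤  new=⊤  old=0  +wl: 2
  step 5. node 4  ⊔preds=⊤  new=⊤  old=7  +wl: 0,3
  step 6. node 1  ⊔preds=⊤  new=⊤  old=3  +wl: 4
  step 7. node 2  ⊔preds=⊤  new=⊤  stable
  step 8. node 0  ⊔preds=⊤  new=⊤  old=5  +wl: 1,2
  step 9. node 3  ⊔preds=⊤  new=⊤  stable
  step 10. node 4  ⊔preds=⊤  new=⊤  stable
  step 11. node 1  ⊔preds=⊤  new=⊤  stable
  step 12. node 2  ⊔preds=⊤  new=⊤  stable

Least fixpoint reached:
  node 0: ⊤
  node 1: ⊤
  node 2: ⊤
  node 3: ⊤
  node 4: ⊤

⊤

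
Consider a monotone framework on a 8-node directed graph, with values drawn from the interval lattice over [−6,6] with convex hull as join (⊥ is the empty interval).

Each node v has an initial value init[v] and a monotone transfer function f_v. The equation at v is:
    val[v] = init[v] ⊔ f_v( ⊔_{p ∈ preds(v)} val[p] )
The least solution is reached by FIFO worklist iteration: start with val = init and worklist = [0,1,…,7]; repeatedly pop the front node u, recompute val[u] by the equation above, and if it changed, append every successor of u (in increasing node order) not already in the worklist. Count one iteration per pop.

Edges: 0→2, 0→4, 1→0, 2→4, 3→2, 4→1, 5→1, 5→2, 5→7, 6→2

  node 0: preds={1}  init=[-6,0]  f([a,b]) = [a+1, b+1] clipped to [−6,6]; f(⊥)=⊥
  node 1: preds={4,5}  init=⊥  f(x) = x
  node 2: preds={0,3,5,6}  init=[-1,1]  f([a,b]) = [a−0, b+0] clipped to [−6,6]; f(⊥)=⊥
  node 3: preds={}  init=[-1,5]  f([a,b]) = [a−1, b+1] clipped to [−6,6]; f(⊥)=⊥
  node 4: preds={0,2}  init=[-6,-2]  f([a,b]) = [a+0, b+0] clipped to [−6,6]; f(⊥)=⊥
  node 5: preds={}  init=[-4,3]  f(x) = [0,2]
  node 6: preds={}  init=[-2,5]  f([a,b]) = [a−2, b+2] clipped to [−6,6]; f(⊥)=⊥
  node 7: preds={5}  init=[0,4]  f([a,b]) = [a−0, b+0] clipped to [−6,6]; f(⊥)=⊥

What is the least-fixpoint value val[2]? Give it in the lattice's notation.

Worklist (17 pops):
  #1 pop 0: in=⊥ → [-6,0] (no change)
  #2 pop 1: in=[-6,3] → [-6,3] (was ⊥); enqueue [0]
  #3 pop 2: in=[-6,5] → [-6,5] (was [-1,1]); enqueue []
  #4 pop 3: in=⊥ → [-1,5] (no change)
  #5 pop 4: in=[-6,5] → [-6,5] (was [-6,-2]); enqueue [1]
  #6 pop 5: in=⊥ → [-4,3] (no change)
  #7 pop 6: in=⊥ → [-2,5] (no change)
  #8 pop 7: in=[-4,3] → [-4,4] (was [0,4]); enqueue []
  #9 pop 0: in=[-6,3] → [-6,4] (was [-6,0]); enqueue [2,4]
  #10 pop 1: in=[-6,5] → [-6,5] (was [-6,3]); enqueue [0]
  #11 pop 2: in=[-6,5] → [-6,5] (no change)
  #12 pop 4: in=[-6,5] → [-6,5] (no change)
  #13 pop 0: in=[-6,5] → [-6,6] (was [-6,4]); enqueue [2,4]
  #14 pop 2: in=[-6,6] → [-6,6] (was [-6,5]); enqueue []
  #15 pop 4: in=[-6,6] → [-6,6] (was [-6,5]); enqueue [1]
  #16 pop 1: in=[-6,6] → [-6,6] (was [-6,5]); enqueue [0]
  #17 pop 0: in=[-6,6] → [-6,6] (no change)

Fixpoint:
  val[0] = [-6,6]
  val[1] = [-6,6]
  val[2] = [-6,6]
  val[3] = [-1,5]
  val[4] = [-6,6]
  val[5] = [-4,3]
  val[6] = [-2,5]
  val[7] = [-4,4]

[-6,6]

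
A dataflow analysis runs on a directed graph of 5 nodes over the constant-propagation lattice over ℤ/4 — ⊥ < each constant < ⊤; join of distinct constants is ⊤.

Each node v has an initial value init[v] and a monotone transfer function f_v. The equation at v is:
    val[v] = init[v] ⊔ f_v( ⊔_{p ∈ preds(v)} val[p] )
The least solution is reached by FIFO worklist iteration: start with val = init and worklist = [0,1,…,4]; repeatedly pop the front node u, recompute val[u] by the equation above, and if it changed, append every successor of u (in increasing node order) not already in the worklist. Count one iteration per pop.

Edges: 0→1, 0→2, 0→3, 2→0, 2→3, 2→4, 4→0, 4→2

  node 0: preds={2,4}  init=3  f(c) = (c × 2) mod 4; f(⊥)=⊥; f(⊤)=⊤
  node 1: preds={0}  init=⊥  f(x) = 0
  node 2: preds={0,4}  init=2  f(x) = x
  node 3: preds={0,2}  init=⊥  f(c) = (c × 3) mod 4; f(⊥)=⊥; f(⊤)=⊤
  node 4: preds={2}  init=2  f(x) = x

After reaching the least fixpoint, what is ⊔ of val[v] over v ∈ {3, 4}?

Trace (7 dequeues):
  [1] u=0 | in 2 | out ⊤ | prev 3 | push {}
  [2] u=1 | in ⊤ | out 0 | prev ⊥ | push {}
  [3] u=2 | in ⊤ | out ⊤ | prev 2 | push {0}
  [4] u=3 | in ⊤ | out ⊤ | prev ⊥ | push {}
  [5] u=4 | in ⊤ | out ⊤ | prev 2 | push {2}
  [6] u=0 | in ⊤ | out ⊤ | ==
  [7] u=2 | in ⊤ | out ⊤ | ==

Converged values:
  [0] ⊤
  [1] 0
  [2] ⊤
  [3] ⊤
  [4] ⊤

⊤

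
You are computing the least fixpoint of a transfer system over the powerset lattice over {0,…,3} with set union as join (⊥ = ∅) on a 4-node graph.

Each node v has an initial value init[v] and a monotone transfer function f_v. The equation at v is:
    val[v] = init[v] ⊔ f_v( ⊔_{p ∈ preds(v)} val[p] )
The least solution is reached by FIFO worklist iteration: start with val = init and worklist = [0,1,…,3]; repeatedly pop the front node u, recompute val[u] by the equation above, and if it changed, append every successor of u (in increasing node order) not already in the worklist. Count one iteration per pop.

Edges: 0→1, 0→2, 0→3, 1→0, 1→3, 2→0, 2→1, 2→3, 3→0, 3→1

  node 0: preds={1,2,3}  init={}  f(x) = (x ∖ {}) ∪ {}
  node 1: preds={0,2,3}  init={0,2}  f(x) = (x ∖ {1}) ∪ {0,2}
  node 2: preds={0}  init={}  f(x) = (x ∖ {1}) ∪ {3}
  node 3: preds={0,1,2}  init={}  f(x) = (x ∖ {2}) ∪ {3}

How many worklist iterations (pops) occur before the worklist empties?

Iteration log — 9 steps:
  step 1. node 0  ⊔preds={0,2}  new={0,2}  old={}  +wl: 
  step 2. node 1  ⊔preds={0,2}  new={0,2}  stable
  step 3. node 2  ⊔preds={0,2}  new={0,2,3}  old={}  +wl: 0,1
  step 4. node 3  ⊔preds={0,2,3}  new={0,3}  old={}  +wl: 
  step 5. node 0  ⊔preds={0,2,3}  new={0,2,3}  old={0,2}  +wl: 2,3
  step 6. node 1  ⊔preds={0,2,3}  new={0,2,3}  old={0,2}  +wl: 0
  step 7. node 2  ⊔preds={0,2,3}  new={0,2,3}  stable
  step 8. node 3  ⊔preds={0,2,3}  new={0,3}  stable
  step 9. node 0  ⊔preds={0,2,3}  new={0,2,3}  stable

Least fixpoint reached:
  node 0: {0,2,3}
  node 1: {0,2,3}
  node 2: {0,2,3}
  node 3: {0,3}

9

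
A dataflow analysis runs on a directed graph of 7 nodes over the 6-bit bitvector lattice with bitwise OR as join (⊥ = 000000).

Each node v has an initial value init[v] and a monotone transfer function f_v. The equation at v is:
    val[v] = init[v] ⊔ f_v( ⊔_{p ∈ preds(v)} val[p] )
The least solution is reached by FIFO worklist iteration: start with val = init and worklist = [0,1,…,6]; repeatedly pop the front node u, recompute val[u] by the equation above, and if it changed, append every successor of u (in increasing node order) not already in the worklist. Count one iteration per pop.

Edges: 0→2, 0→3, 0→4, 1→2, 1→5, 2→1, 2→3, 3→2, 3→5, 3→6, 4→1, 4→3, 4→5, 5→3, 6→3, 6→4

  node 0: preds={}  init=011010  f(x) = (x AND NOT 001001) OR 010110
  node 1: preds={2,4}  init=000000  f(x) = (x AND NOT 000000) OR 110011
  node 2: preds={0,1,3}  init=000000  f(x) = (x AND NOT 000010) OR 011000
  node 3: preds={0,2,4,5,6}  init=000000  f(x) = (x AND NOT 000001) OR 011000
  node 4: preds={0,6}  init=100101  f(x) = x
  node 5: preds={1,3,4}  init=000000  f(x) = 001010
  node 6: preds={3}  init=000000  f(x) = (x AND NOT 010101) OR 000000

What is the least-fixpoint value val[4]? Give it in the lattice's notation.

Trace (12 dequeues):
  [1] u=0 | in 000000 | out 011110 | prev 011010 | push {}
  [2] u=1 | in 100101 | out 110111 | prev 000000 | push {}
  [3] u=2 | in 111111 | out 111101 | prev 000000 | push {1}
  [4] u=3 | in 111111 | out 111110 | prev 000000 | push {2}
  [5] u=4 | in 011110 | out 111111 | prev 100101 | push {3}
  [6] u=5 | in 111111 | out 001010 | prev 000000 | push {}
  [7] u=6 | in 111110 | out 101010 | prev 000000 | push {4}
  [8] u=1 | in 111111 | out 111111 | prev 110111 | push {5}
  [9] u=2 | in 111111 | out 111101 | ==
  [10] u=3 | in 111111 | out 111110 | ==
  [11] u=4 | in 111110 | out 111111 | ==
  [12] u=5 | in 111111 | out 001010 | ==

Converged values:
  [0] 011110
  [1] 111111
  [2] 111101
  [3] 111110
  [4] 111111
  [5] 001010
  [6] 101010

111111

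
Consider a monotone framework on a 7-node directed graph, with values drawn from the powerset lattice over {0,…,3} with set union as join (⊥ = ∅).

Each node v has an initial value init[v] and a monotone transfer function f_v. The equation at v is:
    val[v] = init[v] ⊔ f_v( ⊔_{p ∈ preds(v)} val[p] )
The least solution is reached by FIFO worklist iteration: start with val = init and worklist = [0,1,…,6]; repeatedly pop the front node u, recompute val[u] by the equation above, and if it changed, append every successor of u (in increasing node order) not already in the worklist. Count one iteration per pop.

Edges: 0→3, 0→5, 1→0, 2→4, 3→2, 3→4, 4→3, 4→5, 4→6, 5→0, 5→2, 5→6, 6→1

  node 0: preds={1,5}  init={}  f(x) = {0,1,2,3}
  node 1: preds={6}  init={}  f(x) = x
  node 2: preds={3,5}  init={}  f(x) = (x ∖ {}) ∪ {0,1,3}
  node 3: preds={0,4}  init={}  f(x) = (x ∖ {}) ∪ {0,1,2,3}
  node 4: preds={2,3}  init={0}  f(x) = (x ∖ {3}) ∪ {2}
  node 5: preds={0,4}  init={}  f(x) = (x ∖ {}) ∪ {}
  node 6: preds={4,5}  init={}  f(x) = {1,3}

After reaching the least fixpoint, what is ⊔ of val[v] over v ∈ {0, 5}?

Trace (13 dequeues):
  [1] u=0 | in {} | out {0,1,2,3} | prev {} | push {}
  [2] u=1 | in {} | out {} | ==
  [3] u=2 | in {} | out {0,1,3} | prev {} | push {}
  [4] u=3 | in {0,1,2,3} | out {0,1,2,3} | prev {} | push {2}
  [5] u=4 | in {0,1,2,3} | out {0,1,2} | prev {0} | push {3}
  [6] u=5 | in {0,1,2,3} | out {0,1,2,3} | prev {} | push {0}
  [7] u=6 | in {0,1,2,3} | out {1,3} | prev {} | push {1}
  [8] u=2 | in {0,1,2,3} | out {0,1,2,3} | prev {0,1,3} | push {4}
  [9] u=3 | in {0,1,2,3} | out {0,1,2,3} | ==
  [10] u=0 | in {0,1,2,3} | out {0,1,2,3} | ==
  [11] u=1 | in {1,3} | out {1,3} | prev {} | push {0}
  [12] u=4 | in {0,1,2,3} | out {0,1,2} | ==
  [13] u=0 | in {0,1,2,3} | out {0,1,2,3} | ==

Converged values:
  [0] {0,1,2,3}
  [1] {1,3}
  [2] {0,1,2,3}
  [3] {0,1,2,3}
  [4] {0,1,2}
  [5] {0,1,2,3}
  [6] {1,3}

{0,1,2,3}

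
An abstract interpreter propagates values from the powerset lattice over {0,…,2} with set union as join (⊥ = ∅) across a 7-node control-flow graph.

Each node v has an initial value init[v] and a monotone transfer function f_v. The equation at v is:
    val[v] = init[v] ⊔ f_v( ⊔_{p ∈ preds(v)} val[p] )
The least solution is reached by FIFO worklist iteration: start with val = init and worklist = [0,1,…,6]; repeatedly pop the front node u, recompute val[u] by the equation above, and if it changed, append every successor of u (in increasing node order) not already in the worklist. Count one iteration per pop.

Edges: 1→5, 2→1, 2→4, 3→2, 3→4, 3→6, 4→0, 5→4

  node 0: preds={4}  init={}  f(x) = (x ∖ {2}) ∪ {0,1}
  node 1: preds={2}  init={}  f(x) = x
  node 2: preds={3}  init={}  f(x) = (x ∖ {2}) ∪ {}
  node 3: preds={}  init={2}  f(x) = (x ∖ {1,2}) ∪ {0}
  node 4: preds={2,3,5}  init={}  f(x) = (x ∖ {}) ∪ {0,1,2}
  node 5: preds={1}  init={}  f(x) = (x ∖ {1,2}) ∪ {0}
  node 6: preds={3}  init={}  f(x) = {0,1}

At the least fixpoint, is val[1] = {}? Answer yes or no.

no

Trace (12 dequeues):
  [1] u=0 | in {} | out {0,1} | prev {} | push {}
  [2] u=1 | in {} | out {} | ==
  [3] u=2 | in {2} | out {} | ==
  [4] u=3 | in {} | out {0,2} | prev {2} | push {2}
  [5] u=4 | in {0,2} | out {0,1,2} | prev {} | push {0}
  [6] u=5 | in {} | out {0} | prev {} | push {4}
  [7] u=6 | in {0,2} | out {0,1} | prev {} | push {}
  [8] u=2 | in {0,2} | out {0} | prev {} | push {1}
  [9] u=0 | in {0,1,2} | out {0,1} | ==
  [10] u=4 | in {0,2} | out {0,1,2} | ==
  [11] u=1 | in {0} | out {0} | prev {} | push {5}
  [12] u=5 | in {0} | out {0} | ==

Converged values:
  [0] {0,1}
  [1] {0}
  [2] {0}
  [3] {0,2}
  [4] {0,1,2}
  [5] {0}
  [6] {0,1}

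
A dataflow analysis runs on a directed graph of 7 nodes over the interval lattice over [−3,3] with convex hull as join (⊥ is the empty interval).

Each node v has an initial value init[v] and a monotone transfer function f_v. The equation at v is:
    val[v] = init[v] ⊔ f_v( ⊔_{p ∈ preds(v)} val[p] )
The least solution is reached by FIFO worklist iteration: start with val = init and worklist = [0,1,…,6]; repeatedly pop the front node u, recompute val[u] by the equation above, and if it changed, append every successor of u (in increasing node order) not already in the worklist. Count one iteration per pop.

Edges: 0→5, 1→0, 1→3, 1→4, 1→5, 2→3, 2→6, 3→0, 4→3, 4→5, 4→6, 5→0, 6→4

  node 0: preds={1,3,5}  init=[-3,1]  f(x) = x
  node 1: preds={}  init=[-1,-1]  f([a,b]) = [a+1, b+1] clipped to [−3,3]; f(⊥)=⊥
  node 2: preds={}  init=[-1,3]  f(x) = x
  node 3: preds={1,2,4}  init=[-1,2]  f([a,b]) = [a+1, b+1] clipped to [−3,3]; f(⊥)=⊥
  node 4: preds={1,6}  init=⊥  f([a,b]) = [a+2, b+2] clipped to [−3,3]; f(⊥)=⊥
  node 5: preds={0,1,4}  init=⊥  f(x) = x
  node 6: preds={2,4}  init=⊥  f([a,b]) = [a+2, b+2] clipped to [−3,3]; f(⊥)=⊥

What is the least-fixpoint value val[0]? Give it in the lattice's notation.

Worklist (14 pops):
  #1 pop 0: in=[-1,2] → [-3,2] (was [-3,1]); enqueue []
  #2 pop 1: in=⊥ → [-1,-1] (no change)
  #3 pop 2: in=⊥ → [-1,3] (no change)
  #4 pop 3: in=[-1,3] → [-1,3] (was [-1,2]); enqueue [0]
  #5 pop 4: in=[-1,-1] → [1,1] (was ⊥); enqueue [3]
  #6 pop 5: in=[-3,2] → [-3,2] (was ⊥); enqueue []
  #7 pop 6: in=[-1,3] → [1,3] (was ⊥); enqueue [4]
  #8 pop 0: in=[-3,3] → [-3,3] (was [-3,2]); enqueue [5]
  #9 pop 3: in=[-1,3] → [-1,3] (no change)
  #10 pop 4: in=[-1,3] → [1,3] (was [1,1]); enqueue [3,6]
  #11 pop 5: in=[-3,3] → [-3,3] (was [-3,2]); enqueue [0]
  #12 pop 3: in=[-1,3] → [-1,3] (no change)
  #13 pop 6: in=[-1,3] → [1,3] (no change)
  #14 pop 0: in=[-3,3] → [-3,3] (no change)

Fixpoint:
  val[0] = [-3,3]
  val[1] = [-1,-1]
  val[2] = [-1,3]
  val[3] = [-1,3]
  val[4] = [1,3]
  val[5] = [-3,3]
  val[6] = [1,3]

[-3,3]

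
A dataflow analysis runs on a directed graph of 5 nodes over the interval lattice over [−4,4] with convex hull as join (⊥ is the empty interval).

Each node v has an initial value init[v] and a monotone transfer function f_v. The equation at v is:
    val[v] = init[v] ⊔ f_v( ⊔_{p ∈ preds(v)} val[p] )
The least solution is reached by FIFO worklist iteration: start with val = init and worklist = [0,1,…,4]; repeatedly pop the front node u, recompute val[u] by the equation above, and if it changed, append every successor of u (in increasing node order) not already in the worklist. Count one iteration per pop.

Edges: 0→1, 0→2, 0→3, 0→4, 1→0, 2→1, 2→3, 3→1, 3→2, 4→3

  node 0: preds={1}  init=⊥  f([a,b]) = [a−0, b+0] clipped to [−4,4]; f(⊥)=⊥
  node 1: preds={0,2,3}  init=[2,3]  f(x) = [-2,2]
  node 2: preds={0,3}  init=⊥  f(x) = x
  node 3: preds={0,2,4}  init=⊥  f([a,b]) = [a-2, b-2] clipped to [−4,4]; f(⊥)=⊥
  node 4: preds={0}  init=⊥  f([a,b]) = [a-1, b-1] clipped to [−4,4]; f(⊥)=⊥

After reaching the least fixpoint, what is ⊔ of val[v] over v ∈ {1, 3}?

[-4,3]

Iteration log — 14 steps:
  step 1. node 0  ⊔preds=[2,3]  new=[2,3]  old=⊥  +wl: 
  step 2. node 1  ⊔preds=[2,3]  new=[-2,3]  old=[2,3]  +wl: 0
  step 3. node 2  ⊔preds=[2,3]  new=[2,3]  old=⊥  +wl: 1
  step 4. node 3  ⊔preds=[2,3]  new=[0,1]  old=⊥  +wl: 2
  step 5. node 4  ⊔preds=[2,3]  new=[1,2]  old=⊥  +wl: 3
  step 6. node 0  ⊔preds=[-2,3]  new=[-2,3]  old=[2,3]  +wl: 4
  step 7. node 1  ⊔preds=[-2,3]  new=[-2,3]  stable
  step 8. node 2  ⊔preds=[-2,3]  new=[-2,3]  old=[2,3]  +wl: 1
  step 9. node 3  ⊔preds=[-2,3]  new=[-4,1]  old=[0,1]  +wl: 2
  step 10. node 4  ⊔preds=[-2,3]  new=[-3,2]  old=[1,2]  +wl: 3
  step 11. node 1  ⊔preds=[-4,3]  new=[-2,3]  stable
  step 12. node 2  ⊔preds=[-4,3]  new=[-4,3]  old=[-2,3]  +wl: 1
  step 13. node 3  ⊔preds=[-4,3]  new=[-4,1]  stable
  step 14. node 1  ⊔preds=[-4,3]  new=[-2,3]  stable

Least fixpoint reached:
  node 0: [-2,3]
  node 1: [-2,3]
  node 2: [-4,3]
  node 3: [-4,1]
  node 4: [-3,2]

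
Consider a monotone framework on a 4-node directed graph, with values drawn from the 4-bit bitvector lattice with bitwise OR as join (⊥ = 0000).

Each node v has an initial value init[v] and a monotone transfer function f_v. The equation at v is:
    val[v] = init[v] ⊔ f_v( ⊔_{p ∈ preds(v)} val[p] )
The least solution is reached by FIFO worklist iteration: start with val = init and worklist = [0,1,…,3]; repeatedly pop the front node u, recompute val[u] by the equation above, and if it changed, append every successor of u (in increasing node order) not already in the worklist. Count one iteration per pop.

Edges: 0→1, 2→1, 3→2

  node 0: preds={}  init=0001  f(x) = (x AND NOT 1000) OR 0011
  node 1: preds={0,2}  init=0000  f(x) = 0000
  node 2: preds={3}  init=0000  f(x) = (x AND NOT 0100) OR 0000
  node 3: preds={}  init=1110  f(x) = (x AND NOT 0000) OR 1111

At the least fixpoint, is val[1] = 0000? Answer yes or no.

Trace (7 dequeues):
  [1] u=0 | in 0000 | out 0011 | prev 0001 | push {}
  [2] u=1 | in 0011 | out 0000 | ==
  [3] u=2 | in 1110 | out 1010 | prev 0000 | push {1}
  [4] u=3 | in 0000 | out 1111 | prev 1110 | push {2}
  [5] u=1 | in 1011 | out 0000 | ==
  [6] u=2 | in 1111 | out 1011 | prev 1010 | push {1}
  [7] u=1 | in 1011 | out 0000 | ==

Converged values:
  [0] 0011
  [1] 0000
  [2] 1011
  [3] 1111

yes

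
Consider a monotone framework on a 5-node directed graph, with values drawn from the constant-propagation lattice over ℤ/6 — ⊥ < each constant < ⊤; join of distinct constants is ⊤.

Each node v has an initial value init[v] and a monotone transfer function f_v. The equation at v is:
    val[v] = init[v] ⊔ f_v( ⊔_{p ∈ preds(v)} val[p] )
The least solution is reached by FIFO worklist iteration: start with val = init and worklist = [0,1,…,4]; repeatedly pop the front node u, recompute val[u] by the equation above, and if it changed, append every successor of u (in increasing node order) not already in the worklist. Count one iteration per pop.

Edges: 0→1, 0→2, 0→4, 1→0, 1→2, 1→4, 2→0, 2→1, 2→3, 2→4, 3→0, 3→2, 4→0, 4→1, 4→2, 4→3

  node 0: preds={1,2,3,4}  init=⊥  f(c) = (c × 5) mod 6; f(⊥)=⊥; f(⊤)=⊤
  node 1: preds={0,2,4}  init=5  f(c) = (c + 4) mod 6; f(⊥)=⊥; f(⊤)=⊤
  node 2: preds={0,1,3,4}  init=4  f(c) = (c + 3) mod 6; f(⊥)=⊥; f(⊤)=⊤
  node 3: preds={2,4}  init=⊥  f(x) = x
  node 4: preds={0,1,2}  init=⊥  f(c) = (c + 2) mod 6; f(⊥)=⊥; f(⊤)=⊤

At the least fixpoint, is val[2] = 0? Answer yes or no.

Trace (9 dequeues):
  [1] u=0 | in ⊤ | out ⊤ | prev ⊥ | push {}
  [2] u=1 | in ⊤ | out ⊤ | prev 5 | push {0}
  [3] u=2 | in ⊤ | out ⊤ | prev 4 | push {1}
  [4] u=3 | in ⊤ | out ⊤ | prev ⊥ | push {2}
  [5] u=4 | in ⊤ | out ⊤ | prev ⊥ | push {3}
  [6] u=0 | in ⊤ | out ⊤ | ==
  [7] u=1 | in ⊤ | out ⊤ | ==
  [8] u=2 | in ⊤ | out ⊤ | ==
  [9] u=3 | in ⊤ | out ⊤ | ==

Converged values:
  [0] ⊤
  [1] ⊤
  [2] ⊤
  [3] ⊤
  [4] ⊤

no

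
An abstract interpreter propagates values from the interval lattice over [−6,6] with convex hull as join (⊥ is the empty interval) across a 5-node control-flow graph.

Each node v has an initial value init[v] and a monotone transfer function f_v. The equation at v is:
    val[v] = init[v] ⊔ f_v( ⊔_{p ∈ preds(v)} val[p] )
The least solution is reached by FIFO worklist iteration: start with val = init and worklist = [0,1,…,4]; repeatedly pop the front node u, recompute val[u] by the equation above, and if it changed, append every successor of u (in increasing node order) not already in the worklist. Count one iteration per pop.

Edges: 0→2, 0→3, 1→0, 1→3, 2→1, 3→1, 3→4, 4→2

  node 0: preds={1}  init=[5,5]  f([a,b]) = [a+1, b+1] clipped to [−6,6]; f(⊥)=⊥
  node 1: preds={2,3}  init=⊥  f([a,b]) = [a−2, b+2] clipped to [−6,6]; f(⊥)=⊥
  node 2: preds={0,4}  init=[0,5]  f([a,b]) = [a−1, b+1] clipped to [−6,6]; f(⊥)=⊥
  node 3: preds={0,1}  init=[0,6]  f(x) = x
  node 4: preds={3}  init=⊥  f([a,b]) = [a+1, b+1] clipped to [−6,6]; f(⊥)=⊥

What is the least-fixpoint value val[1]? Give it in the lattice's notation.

Iteration log — 20 steps:
  step 1. node 0  ⊔preds=⊥  new=[5,5]  stable
  step 2. node 1  ⊔preds=[0,6]  new=[-2,6]  old=⊥  +wl: 0
  step 3. node 2  ⊔preds=[5,5]  new=[0,6]  old=[0,5]  +wl: 1
  step 4. node 3  ⊔preds=[-2,6]  new=[-2,6]  old=[0,6]  +wl: 
  step 5. node 4  ⊔preds=[-2,6]  new=[-1,6]  old=⊥  +wl: 2
  step 6. node 0  ⊔preds=[-2,6]  new=[-1,6]  old=[5,5]  +wl: 3
  step 7. node 1  ⊔preds=[-2,6]  new=[-4,6]  old=[-2,6]  +wl: 0
  step 8. node 2  ⊔preds=[-1,6]  new=[-2,6]  old=[0,6]  +wl: 1
  step 9. node 3  ⊔preds=[-4,6]  new=[-4,6]  old=[-2,6]  +wl: 4
  step 10. node 0  ⊔preds=[-4,6]  new=[-3,6]  old=[-1,6]  +wl: 2,3
  step 11. node 1  ⊔preds=[-4,6]  new=[-6,6]  old=[-4,6]  +wl: 0
  step 12. node 4  ⊔preds=[-4,6]  new=[-3,6]  old=[-1,6]  +wl: 
  step 13. node 2  ⊔preds=[-3,6]  new=[-4,6]  old=[-2,6]  +wl: 1
  step 14. node 3  ⊔preds=[-6,6]  new=[-6,6]  old=[-4,6]  +wl: 4
  step 15. node 0  ⊔preds=[-6,6]  new=[-5,6]  old=[-3,6]  +wl: 2,3
  step 16. node 1  ⊔preds=[-6,6]  new=[-6,6]  stable
  step 17. node 4  ⊔preds=[-6,6]  new=[-5,6]  old=[-3,6]  +wl: 
  step 18. node 2  ⊔preds=[-5,6]  new=[-6,6]  old=[-4,6]  +wl: 1
  step 19. node 3  ⊔preds=[-6,6]  new=[-6,6]  stable
  step 20. node 1  ⊔preds=[-6,6]  new=[-6,6]  stable

Least fixpoint reached:
  node 0: [-5,6]
  node 1: [-6,6]
  node 2: [-6,6]
  node 3: [-6,6]
  node 4: [-5,6]

[-6,6]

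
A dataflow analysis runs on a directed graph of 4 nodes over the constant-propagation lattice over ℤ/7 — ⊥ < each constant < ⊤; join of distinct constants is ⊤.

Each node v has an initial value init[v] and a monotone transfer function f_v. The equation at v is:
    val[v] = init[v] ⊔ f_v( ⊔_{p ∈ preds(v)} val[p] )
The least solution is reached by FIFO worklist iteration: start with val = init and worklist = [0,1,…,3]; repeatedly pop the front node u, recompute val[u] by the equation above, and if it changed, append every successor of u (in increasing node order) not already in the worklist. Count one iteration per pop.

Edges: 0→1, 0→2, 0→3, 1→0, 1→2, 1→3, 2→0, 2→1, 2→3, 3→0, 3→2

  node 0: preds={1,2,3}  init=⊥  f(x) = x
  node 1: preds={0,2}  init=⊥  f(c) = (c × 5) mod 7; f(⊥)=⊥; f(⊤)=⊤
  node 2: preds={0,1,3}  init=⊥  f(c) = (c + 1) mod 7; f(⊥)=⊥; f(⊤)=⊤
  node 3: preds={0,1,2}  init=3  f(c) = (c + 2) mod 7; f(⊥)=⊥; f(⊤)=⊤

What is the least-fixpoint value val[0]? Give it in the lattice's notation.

Trace (9 dequeues):
  [1] u=0 | in 3 | out 3 | prev ⊥ | push {}
  [2] u=1 | in 3 | out 1 | prev ⊥ | push {0}
  [3] u=2 | in ⊤ | out ⊤ | prev ⊥ | push {1}
  [4] u=3 | in ⊤ | out ⊤ | prev 3 | push {2}
  [5] u=0 | in ⊤ | out ⊤ | prev 3 | push {3}
  [6] u=1 | in ⊤ | out ⊤ | prev 1 | push {0}
  [7] u=2 | in ⊤ | out ⊤ | ==
  [8] u=3 | in ⊤ | out ⊤ | ==
  [9] u=0 | in ⊤ | out ⊤ | ==

Converged values:
  [0] ⊤
  [1] ⊤
  [2] ⊤
  [3] ⊤

⊤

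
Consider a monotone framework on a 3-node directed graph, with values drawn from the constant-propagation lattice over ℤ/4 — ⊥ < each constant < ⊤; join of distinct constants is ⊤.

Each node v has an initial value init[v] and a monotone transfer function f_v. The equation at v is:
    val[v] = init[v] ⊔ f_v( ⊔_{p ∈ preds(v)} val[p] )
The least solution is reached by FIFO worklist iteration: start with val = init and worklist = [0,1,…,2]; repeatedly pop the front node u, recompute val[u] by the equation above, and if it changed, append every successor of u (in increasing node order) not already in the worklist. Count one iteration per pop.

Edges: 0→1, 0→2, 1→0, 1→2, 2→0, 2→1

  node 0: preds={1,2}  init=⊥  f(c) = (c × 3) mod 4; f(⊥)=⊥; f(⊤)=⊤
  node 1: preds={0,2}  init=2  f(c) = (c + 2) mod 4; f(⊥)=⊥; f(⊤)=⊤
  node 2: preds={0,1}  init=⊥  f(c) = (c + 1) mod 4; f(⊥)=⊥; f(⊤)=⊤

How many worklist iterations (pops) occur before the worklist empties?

Iteration log — 6 steps:
  step 1. node 0  ⊔preds=2  new=2  old=⊥  +wl: 
  step 2. node 1  ⊔preds=2  new=⊤  old=2  +wl: 0
  step 3. node 2  ⊔preds=⊤  new=⊤  old=⊥  +wl: 1
  step 4. node 0  ⊔preds=⊤  new=⊤  old=2  +wl: 2
  step 5. node 1  ⊔preds=⊤  new=⊤  stable
  step 6. node 2  ⊔preds=⊤  new=⊤  stable

Least fixpoint reached:
  node 0: ⊤
  node 1: ⊤
  node 2: ⊤

6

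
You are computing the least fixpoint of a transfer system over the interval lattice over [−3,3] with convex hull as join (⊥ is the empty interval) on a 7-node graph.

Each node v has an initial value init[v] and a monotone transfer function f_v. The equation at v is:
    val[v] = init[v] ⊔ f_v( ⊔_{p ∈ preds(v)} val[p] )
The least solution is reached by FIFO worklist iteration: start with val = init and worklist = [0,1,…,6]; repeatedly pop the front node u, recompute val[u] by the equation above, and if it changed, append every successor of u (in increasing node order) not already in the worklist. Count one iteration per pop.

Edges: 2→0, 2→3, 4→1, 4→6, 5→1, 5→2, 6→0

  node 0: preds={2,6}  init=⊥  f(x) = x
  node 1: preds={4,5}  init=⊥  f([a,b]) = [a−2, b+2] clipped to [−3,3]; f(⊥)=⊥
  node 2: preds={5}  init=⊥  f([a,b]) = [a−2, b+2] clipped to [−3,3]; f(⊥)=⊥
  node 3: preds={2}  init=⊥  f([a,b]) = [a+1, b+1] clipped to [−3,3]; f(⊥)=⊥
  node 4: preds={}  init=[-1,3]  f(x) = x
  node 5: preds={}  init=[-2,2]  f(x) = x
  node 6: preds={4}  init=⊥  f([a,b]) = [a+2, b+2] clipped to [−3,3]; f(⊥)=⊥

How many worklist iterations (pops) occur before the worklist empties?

Iteration log — 8 steps:
  step 1. node 0  ⊔preds=⊥  new=⊥  stable
  step 2. node 1  ⊔preds=[-2,3]  new=[-3,3]  old=⊥  +wl: 
  step 3. node 2  ⊔preds=[-2,2]  new=[-3,3]  old=⊥  +wl: 0
  step 4. node 3  ⊔preds=[-3,3]  new=[-2,3]  old=⊥  +wl: 
  step 5. node 4  ⊔preds=⊥  new=[-1,3]  stable
  step 6. node 5  ⊔preds=⊥  new=[-2,2]  stable
  step 7. node 6  ⊔preds=[-1,3]  new=[1,3]  old=⊥  +wl: 
  step 8. node 0  ⊔preds=[-3,3]  new=[-3,3]  old=⊥  +wl: 

Least fixpoint reached:
  node 0: [-3,3]
  node 1: [-3,3]
  node 2: [-3,3]
  node 3: [-2,3]
  node 4: [-1,3]
  node 5: [-2,2]
  node 6: [1,3]

8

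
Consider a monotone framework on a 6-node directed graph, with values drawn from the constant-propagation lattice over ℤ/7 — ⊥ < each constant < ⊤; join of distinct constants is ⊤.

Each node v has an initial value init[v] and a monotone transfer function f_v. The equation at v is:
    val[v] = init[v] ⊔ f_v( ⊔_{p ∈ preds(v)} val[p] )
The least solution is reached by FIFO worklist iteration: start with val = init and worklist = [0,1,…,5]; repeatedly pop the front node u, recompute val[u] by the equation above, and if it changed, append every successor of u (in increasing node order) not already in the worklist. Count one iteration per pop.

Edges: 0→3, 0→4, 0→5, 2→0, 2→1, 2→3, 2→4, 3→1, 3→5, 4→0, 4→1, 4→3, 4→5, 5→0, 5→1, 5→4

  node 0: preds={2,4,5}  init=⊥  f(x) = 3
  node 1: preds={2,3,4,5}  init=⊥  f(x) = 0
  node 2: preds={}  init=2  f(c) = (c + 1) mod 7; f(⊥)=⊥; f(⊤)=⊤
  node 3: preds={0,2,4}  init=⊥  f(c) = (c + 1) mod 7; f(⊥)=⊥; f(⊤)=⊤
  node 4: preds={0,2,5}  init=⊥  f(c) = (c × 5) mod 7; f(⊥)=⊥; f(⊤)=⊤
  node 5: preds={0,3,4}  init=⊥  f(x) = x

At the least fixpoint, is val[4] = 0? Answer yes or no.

Trace (10 dequeues):
  [1] u=0 | in 2 | out 3 | prev ⊥ | push {}
  [2] u=1 | in 2 | out 0 | prev ⊥ | push {}
  [3] u=2 | in ⊥ | out 2 | ==
  [4] u=3 | in ⊤ | out ⊤ | prev ⊥ | push {1}
  [5] u=4 | in ⊤ | out ⊤ | prev ⊥ | push {0,3}
  [6] u=5 | in ⊤ | out ⊤ | prev ⊥ | push {4}
  [7] u=1 | in ⊤ | out 0 | ==
  [8] u=0 | in ⊤ | out 3 | ==
  [9] u=3 | in ⊤ | out ⊤ | ==
  [10] u=4 | in ⊤ | out ⊤ | ==

Converged values:
  [0] 3
  [1] 0
  [2] 2
  [3] ⊤
  [4] ⊤
  [5] ⊤

no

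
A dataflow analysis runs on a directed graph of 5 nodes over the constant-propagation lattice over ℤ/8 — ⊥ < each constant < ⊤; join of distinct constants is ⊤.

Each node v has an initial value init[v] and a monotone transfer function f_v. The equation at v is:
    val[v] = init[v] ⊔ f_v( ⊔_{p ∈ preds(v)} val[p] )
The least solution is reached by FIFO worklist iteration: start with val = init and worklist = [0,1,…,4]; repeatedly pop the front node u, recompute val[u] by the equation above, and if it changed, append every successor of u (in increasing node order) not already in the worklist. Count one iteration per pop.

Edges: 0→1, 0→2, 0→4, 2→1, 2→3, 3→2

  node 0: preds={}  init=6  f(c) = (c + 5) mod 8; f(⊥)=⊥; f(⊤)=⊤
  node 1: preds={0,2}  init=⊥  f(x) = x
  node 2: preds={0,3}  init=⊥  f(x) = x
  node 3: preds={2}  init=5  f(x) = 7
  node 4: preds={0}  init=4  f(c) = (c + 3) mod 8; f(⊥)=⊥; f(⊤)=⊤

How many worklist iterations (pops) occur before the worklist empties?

7

Trace (7 dequeues):
  [1] u=0 | in ⊥ | out 6 | ==
  [2] u=1 | in 6 | out 6 | prev ⊥ | push {}
  [3] u=2 | in ⊤ | out ⊤ | prev ⊥ | push {1}
  [4] u=3 | in ⊤ | out ⊤ | prev 5 | push {2}
  [5] u=4 | in 6 | out ⊤ | prev 4 | push {}
  [6] u=1 | in ⊤ | out ⊤ | prev 6 | push {}
  [7] u=2 | in ⊤ | out ⊤ | ==

Converged values:
  [0] 6
  [1] ⊤
  [2] ⊤
  [3] ⊤
  [4] ⊤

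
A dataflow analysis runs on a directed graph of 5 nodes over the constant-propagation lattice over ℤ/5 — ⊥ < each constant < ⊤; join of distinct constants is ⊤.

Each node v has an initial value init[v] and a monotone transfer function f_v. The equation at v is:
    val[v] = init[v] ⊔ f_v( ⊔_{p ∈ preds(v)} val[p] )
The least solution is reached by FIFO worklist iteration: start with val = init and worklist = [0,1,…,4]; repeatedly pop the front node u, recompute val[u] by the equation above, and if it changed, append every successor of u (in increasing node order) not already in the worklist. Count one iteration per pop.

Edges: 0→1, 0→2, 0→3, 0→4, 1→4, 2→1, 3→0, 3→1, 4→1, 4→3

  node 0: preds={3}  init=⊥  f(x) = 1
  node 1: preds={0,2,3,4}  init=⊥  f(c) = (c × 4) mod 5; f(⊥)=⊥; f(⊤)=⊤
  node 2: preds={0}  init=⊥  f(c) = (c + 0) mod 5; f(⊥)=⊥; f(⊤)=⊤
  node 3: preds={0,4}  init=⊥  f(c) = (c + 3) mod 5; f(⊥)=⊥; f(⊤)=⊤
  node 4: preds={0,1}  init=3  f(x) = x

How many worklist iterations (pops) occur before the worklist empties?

Iteration log — 8 steps:
  step 1. node 0  ⊔preds=⊥  new=1  old=⊥  +wl: 
  step 2. node 1  ⊔preds=⊤  new=⊤  old=⊥  +wl: 
  step 3. node 2  ⊔preds=1  new=1  old=⊥  +wl: 1
  step 4. node 3  ⊔preds=⊤  new=⊤  old=⊥  +wl: 0
  step 5. node 4  ⊔preds=⊤  new=⊤  old=3  +wl: 3
  step 6. node 1  ⊔preds=⊤  new=⊤  stable
  step 7. node 0  ⊔preds=⊤  new=1  stable
  step 8. node 3  ⊔preds=⊤  new=⊤  stable

Least fixpoint reached:
  node 0: 1
  node 1: ⊤
  node 2: 1
  node 3: ⊤
  node 4: ⊤

8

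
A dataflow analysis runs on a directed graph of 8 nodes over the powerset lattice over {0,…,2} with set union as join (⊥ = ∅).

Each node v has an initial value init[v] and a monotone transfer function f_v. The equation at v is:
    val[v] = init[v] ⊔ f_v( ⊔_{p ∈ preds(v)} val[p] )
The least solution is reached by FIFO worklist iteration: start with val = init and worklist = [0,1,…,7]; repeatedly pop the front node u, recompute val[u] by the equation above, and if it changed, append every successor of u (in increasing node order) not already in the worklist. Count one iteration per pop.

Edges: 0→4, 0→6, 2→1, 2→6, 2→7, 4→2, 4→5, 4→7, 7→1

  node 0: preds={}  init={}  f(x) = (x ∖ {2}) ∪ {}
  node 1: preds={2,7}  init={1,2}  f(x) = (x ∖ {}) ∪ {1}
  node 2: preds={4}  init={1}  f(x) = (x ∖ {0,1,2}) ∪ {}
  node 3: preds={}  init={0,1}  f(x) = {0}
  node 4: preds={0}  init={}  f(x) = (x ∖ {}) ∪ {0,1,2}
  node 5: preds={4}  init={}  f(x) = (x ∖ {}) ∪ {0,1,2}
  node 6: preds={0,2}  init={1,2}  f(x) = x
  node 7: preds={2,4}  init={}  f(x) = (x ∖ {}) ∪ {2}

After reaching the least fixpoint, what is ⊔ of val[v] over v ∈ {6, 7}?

Worklist (10 pops):
  #1 pop 0: in={} → {} (no change)
  #2 pop 1: in={1} → {1,2} (no change)
  #3 pop 2: in={} → {1} (no change)
  #4 pop 3: in={} → {0,1} (no change)
  #5 pop 4: in={} → {0,1,2} (was {}); enqueue [2]
  #6 pop 5: in={0,1,2} → {0,1,2} (was {}); enqueue []
  #7 pop 6: in={1} → {1,2} (no change)
  #8 pop 7: in={0,1,2} → {0,1,2} (was {}); enqueue [1]
  #9 pop 2: in={0,1,2} → {1} (no change)
  #10 pop 1: in={0,1,2} → {0,1,2} (was {1,2}); enqueue []

Fixpoint:
  val[0] = {}
  val[1] = {0,1,2}
  val[2] = {1}
  val[3] = {0,1}
  val[4] = {0,1,2}
  val[5] = {0,1,2}
  val[6] = {1,2}
  val[7] = {0,1,2}

{0,1,2}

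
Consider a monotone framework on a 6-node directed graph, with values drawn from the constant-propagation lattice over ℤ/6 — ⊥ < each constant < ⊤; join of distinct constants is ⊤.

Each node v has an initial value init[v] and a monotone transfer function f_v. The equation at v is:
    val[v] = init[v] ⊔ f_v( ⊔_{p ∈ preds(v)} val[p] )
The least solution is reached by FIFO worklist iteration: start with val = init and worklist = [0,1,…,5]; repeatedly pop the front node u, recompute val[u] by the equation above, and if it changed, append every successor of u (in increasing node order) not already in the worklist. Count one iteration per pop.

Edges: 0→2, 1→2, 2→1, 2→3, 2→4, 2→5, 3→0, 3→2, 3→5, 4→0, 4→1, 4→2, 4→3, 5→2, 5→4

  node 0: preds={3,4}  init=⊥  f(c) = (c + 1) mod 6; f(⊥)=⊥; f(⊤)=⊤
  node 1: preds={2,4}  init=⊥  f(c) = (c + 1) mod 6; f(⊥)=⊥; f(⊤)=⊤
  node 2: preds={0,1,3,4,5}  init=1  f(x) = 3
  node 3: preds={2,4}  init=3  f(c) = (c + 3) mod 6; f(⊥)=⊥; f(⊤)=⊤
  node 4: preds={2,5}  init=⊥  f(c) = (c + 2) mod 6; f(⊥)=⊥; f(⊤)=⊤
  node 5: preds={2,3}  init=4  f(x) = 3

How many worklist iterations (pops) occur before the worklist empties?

11

Trace (11 dequeues):
  [1] u=0 | in 3 | out 4 | prev ⊥ | push {}
  [2] u=1 | in 1 | out 2 | prev ⊥ | push {}
  [3] u=2 | in ⊤ | out ⊤ | prev 1 | push {1}
  [4] u=3 | in ⊤ | out ⊤ | prev 3 | push {0,2}
  [5] u=4 | in ⊤ | out ⊤ | prev ⊥ | push {3}
  [6] u=5 | in ⊤ | out ⊤ | prev 4 | push {4}
  [7] u=1 | in ⊤ | out ⊤ | prev 2 | push {}
  [8] u=0 | in ⊤ | out ⊤ | prev 4 | push {}
  [9] u=2 | in ⊤ | out ⊤ | ==
  [10] u=3 | in ⊤ | out ⊤ | ==
  [11] u=4 | in ⊤ | out ⊤ | ==

Converged values:
  [0] ⊤
  [1] ⊤
  [2] ⊤
  [3] ⊤
  [4] ⊤
  [5] ⊤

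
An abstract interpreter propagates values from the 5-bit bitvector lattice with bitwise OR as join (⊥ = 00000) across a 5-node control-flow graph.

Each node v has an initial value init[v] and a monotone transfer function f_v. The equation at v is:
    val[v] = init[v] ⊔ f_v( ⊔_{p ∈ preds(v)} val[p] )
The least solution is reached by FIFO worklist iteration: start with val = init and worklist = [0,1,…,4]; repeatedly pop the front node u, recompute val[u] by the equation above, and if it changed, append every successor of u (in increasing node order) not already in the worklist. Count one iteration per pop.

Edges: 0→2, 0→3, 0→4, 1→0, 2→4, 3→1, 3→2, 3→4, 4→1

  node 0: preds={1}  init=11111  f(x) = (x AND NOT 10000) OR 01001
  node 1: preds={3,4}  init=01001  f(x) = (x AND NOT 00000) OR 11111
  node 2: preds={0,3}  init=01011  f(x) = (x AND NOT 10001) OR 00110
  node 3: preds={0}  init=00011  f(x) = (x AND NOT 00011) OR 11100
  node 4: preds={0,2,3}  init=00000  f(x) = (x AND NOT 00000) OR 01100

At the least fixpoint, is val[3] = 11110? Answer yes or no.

no

Worklist (8 pops):
  #1 pop 0: in=01001 → 11111 (no change)
  #2 pop 1: in=00011 → 11111 (was 01001); enqueue [0]
  #3 pop 2: in=11111 → 01111 (was 01011); enqueue []
  #4 pop 3: in=11111 → 11111 (was 00011); enqueue [1,2]
  #5 pop 4: in=11111 → 11111 (was 00000); enqueue []
  #6 pop 0: in=11111 → 11111 (no change)
  #7 pop 1: in=11111 → 11111 (no change)
  #8 pop 2: in=11111 → 01111 (no change)

Fixpoint:
  val[0] = 11111
  val[1] = 11111
  val[2] = 01111
  val[3] = 11111
  val[4] = 11111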